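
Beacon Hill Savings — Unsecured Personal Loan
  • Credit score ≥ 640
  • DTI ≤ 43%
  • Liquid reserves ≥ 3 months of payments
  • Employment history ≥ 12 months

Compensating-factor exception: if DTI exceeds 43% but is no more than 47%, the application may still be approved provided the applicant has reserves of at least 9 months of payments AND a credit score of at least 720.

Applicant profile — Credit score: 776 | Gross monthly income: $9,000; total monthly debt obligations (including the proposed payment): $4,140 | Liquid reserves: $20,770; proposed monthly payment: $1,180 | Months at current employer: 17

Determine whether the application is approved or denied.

Approved

Credit score 776 ≥ 640 (meets base)
DTI: 4,140 ÷ 9,000 = 46%, over the 43% base limit.
Reserves: 20,770 ÷ 1,180 = 17.6 months (meets 3-month minimum)
Employment 17 ≥ 12 months
DTI 46% is within the 43%–47% exception band; checking compensating factors.
Override check — reserves: 17.6 mo (ok); score: 776 (ok).
Both override conditions satisfied; DTI exception granted.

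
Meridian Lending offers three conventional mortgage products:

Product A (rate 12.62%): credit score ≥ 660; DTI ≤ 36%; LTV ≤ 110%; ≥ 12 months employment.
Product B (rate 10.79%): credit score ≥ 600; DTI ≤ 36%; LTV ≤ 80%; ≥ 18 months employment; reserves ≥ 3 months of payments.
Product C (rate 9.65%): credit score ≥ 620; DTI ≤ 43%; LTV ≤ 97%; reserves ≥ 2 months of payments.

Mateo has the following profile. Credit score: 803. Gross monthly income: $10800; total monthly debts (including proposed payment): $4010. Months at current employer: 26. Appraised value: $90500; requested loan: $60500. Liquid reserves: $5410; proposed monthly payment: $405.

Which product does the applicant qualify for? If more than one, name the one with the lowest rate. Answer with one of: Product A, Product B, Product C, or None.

Product C

DTI = 4,010/10,800 = 37.1%.
LTV = 60,500/90,500 = 66.9%.
Reserves = 5,410/405 = 13.4 months.
Product A: score 803 ≥ 660; DTI 37.1% > 36%; LTV 66.9% ≤ 110%; employment 26 ≥ 12 mo → does not qualify.
Product B: score 803 ≥ 600; DTI 37.1% > 36%; LTV 66.9% ≤ 80%; employment 26 ≥ 18 mo; reserves 13.4 ≥ 3 mo → does not qualify.
Product C: score 803 ≥ 620; DTI 37.1% ≤ 43%; LTV 66.9% ≤ 97%; reserves 13.4 ≥ 2 mo → qualifies.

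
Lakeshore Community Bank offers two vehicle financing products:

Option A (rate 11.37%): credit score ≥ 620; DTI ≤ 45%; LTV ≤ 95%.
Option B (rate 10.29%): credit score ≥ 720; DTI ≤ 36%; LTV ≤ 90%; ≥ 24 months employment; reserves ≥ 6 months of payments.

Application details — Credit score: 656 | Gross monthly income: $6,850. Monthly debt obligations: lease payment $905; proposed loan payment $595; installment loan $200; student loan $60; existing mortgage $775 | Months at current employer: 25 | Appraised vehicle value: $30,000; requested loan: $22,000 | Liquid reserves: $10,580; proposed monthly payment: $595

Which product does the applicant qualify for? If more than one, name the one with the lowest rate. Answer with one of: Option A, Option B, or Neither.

Total debts = (905 + 595 + 200 + 60 + 775) = 2,535; DTI = 2,535/6,850 = 37%.
LTV = 22,000/30,000 = 73.3%.
Reserves = 10,580/595 = 17.8 months.
Option A: score 656 ≥ 620; DTI 37% ≤ 45%; LTV 73.3% ≤ 95% → qualifies.
Option B: score 656 < 720; DTI 37% > 36%; LTV 73.3% ≤ 90%; employment 25 ≥ 24 mo; reserves 17.8 ≥ 6 mo → does not qualify.

Option A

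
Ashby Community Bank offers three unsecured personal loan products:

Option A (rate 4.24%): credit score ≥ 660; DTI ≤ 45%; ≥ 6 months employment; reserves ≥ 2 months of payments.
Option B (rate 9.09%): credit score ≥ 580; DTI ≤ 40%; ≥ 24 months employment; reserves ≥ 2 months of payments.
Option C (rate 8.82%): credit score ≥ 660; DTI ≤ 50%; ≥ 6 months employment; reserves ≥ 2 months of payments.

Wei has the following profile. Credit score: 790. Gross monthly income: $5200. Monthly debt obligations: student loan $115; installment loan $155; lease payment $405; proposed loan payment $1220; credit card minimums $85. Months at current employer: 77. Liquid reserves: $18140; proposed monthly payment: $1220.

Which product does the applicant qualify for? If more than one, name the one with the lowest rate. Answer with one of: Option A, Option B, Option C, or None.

Total debts = (115 + 155 + 405 + 1,220 + 85) = 1,980; DTI = 1,980/5,200 = 38.1%.
Reserves = 18,140/1,220 = 14.9 months.
Option A: score 790 ≥ 660; DTI 38.1% ≤ 45%; employment 77 ≥ 6 mo; reserves 14.9 ≥ 2 mo → qualifies.
Option B: score 790 ≥ 580; DTI 38.1% ≤ 40%; employment 77 ≥ 24 mo; reserves 14.9 ≥ 2 mo → qualifies.
Option C: score 790 ≥ 660; DTI 38.1% ≤ 50%; employment 77 ≥ 6 mo; reserves 14.9 ≥ 2 mo → qualifies.
Qualifying: Option A, Option B, Option C. Lowest rate is 4.24% → Option A.

Option A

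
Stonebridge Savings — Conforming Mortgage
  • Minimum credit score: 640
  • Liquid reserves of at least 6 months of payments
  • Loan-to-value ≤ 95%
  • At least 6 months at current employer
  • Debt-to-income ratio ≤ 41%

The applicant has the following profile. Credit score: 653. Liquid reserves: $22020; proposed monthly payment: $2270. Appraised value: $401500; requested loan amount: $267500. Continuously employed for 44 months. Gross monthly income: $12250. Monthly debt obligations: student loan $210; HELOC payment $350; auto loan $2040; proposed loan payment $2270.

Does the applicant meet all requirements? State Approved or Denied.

Credit score 653 ≥ 640 (meets)
Reserves: 22,020 ÷ 2,270 = 9.7 months (meets 6-month minimum)
LTV = 267,500/401,500 = 66.6% ≤ 95%
Employment 44 ≥ 6 months
Total monthly debts = (210 + 350 + 2,040 + 2,270) = 4,870. Debt-to-income = 4,870/12,250 = 39.8% — meets 41% limit
All criteria satisfied.

Approved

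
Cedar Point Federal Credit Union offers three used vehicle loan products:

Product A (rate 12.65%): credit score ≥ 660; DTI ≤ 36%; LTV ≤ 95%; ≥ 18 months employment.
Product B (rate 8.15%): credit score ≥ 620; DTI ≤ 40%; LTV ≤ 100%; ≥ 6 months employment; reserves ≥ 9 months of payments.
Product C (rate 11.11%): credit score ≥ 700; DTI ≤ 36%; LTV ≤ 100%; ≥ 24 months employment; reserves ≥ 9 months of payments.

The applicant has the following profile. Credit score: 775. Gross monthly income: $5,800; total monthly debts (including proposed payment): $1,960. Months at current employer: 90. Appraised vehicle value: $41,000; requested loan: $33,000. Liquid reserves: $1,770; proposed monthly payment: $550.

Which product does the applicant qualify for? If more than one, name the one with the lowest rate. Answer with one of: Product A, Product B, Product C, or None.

Product A

DTI = 1,960/5,800 = 33.8%.
LTV = 33,000/41,000 = 80.5%.
Reserves = 1,770/550 = 3.2 months.
Product A: score 775 ≥ 660; DTI 33.8% ≤ 36%; LTV 80.5% ≤ 95%; employment 90 ≥ 18 mo → qualifies.
Product B: score 775 ≥ 620; DTI 33.8% ≤ 40%; LTV 80.5% ≤ 100%; employment 90 ≥ 6 mo; reserves 3.2 < 9 mo → does not qualify.
Product C: score 775 ≥ 700; DTI 33.8% ≤ 36%; LTV 80.5% ≤ 100%; employment 90 ≥ 24 mo; reserves 3.2 < 9 mo → does not qualify.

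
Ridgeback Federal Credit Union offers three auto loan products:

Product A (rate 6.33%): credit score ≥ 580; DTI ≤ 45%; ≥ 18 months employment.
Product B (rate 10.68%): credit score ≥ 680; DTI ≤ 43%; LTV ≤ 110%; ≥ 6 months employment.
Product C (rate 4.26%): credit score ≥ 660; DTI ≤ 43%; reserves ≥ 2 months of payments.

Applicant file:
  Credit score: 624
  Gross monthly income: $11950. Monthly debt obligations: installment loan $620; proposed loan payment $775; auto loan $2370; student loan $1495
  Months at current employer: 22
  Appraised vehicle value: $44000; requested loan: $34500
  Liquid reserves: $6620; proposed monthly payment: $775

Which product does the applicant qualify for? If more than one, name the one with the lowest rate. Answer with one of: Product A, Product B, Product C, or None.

Total debts = (620 + 775 + 2,370 + 1,495) = 5,260; DTI = 5,260/11,950 = 44%.
LTV = 34,500/44,000 = 78.4%.
Reserves = 6,620/775 = 8.5 months.
Product A: score 624 ≥ 580; DTI 44% ≤ 45%; employment 22 ≥ 18 mo → qualifies.
Product B: score 624 < 680; DTI 44% > 43%; LTV 78.4% ≤ 110%; employment 22 ≥ 6 mo → does not qualify.
Product C: score 624 < 660; DTI 44% > 43%; reserves 8.5 ≥ 2 mo → does not qualify.

Product A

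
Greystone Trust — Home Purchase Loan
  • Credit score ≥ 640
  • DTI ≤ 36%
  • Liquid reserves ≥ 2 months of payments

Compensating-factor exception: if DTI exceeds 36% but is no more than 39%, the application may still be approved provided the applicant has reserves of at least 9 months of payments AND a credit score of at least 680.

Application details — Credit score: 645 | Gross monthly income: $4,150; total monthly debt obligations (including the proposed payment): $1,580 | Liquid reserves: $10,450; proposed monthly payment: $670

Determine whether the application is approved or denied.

Credit score 645 ≥ 640 (meets base)
DTI: 1,580 ÷ 4,150 = 38.1%, over the 36% base limit.
Reserves = 10,450/670 = 15.6 months ≥ 2
38.1% falls in the override range (36%–39%), so the compensating-factor test applies.
Override check — reserves: 15.6 mo (ok); score: 645 (below 680).
Override conditions not both satisfied; exception does not apply.

Denied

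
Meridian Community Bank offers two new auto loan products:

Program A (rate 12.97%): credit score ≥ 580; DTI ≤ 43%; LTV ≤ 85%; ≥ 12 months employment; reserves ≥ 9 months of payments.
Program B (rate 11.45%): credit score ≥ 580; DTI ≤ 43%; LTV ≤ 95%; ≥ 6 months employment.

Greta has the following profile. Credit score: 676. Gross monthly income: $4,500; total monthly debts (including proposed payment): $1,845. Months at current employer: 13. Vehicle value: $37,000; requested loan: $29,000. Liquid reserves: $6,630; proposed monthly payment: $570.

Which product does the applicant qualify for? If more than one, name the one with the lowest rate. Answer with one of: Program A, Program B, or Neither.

DTI = 1,845/4,500 = 41%.
LTV = 29,000/37,000 = 78.4%.
Reserves = 6,630/570 = 11.6 months.
Program A: score 676 ≥ 580; DTI 41% ≤ 43%; LTV 78.4% ≤ 85%; employment 13 ≥ 12 mo; reserves 11.6 ≥ 9 mo → qualifies.
Program B: score 676 ≥ 580; DTI 41% ≤ 43%; LTV 78.4% ≤ 95%; employment 13 ≥ 6 mo → qualifies.
Qualifying: Program A, Program B. Lowest rate is 11.45% → Program B.

Program B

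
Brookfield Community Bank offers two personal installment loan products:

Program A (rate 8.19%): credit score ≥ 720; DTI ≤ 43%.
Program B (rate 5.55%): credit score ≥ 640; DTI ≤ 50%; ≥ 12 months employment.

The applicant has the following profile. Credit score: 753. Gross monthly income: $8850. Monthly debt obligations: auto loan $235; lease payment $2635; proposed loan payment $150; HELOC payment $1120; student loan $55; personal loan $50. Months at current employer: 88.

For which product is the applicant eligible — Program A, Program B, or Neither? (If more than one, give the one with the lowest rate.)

Program B

Total debts = (235 + 2,635 + 150 + 1,120 + 55 + 50) = 4,245; DTI = 4,245/8,850 = 48%.
Program A: score 753 ≥ 720; DTI 48% > 43% → does not qualify.
Program B: score 753 ≥ 640; DTI 48% ≤ 50%; employment 88 ≥ 12 mo → qualifies.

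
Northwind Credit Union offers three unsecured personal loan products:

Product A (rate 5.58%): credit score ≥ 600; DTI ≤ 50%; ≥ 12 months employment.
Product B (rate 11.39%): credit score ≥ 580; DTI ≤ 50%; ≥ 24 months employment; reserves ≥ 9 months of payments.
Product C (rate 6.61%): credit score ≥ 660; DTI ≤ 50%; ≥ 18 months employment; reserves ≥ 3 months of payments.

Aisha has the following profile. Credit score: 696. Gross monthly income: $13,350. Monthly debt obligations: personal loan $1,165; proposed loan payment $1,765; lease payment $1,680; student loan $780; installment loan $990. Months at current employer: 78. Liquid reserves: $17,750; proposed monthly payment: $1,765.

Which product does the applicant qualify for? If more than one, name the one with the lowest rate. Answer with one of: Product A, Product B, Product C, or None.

Total debts = (1,165 + 1,765 + 1,680 + 780 + 990) = 6,380; DTI = 6,380/13,350 = 47.8%.
Reserves = 17,750/1,765 = 10.1 months.
Product A: score 696 ≥ 600; DTI 47.8% ≤ 50%; employment 78 ≥ 12 mo → qualifies.
Product B: score 696 ≥ 580; DTI 47.8% ≤ 50%; employment 78 ≥ 24 mo; reserves 10.1 ≥ 9 mo → qualifies.
Product C: score 696 ≥ 660; DTI 47.8% ≤ 50%; employment 78 ≥ 18 mo; reserves 10.1 ≥ 3 mo → qualifies.
Qualifying: Product A, Product B, Product C. Lowest rate is 5.58% → Product A.

Product A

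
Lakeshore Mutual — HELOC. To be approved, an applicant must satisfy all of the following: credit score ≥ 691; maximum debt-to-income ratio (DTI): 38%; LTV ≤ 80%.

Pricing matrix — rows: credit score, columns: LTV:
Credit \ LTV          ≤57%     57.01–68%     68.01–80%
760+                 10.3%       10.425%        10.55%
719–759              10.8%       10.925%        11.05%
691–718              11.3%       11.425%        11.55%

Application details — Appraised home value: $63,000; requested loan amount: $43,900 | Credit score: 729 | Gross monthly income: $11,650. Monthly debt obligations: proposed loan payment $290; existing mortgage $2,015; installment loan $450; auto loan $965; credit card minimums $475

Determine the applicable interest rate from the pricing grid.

Credit score 729 ≥ 691; Total monthly debts = (290 + 2,015 + 450 + 965 + 475) = 4,195. Debt-to-income = 4,195/11,650 = 36% — meets 38% limit
LTV: 43,900 ÷ 63,000 = 69.7%, within 80% cap
Credit 729 → row 719–759; LTV 69.7% → column 68.01–80%. Grid cell → 11.05%.

11.05%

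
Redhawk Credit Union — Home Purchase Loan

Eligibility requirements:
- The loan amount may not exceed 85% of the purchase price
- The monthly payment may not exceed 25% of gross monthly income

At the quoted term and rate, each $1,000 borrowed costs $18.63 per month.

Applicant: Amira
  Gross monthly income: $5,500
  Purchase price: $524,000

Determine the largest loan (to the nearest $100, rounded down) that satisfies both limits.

$73,800

Payment cap: 25% × $5,500 = $1,375/month.
At $18.63 per $1,000, that supports 1,375/18.63 × 1,000 ≈ $73,805 → $73,800.
LTV cap: 85% × $524,000 = $445,400 → $445,400.
Binding constraint: payment-to-income.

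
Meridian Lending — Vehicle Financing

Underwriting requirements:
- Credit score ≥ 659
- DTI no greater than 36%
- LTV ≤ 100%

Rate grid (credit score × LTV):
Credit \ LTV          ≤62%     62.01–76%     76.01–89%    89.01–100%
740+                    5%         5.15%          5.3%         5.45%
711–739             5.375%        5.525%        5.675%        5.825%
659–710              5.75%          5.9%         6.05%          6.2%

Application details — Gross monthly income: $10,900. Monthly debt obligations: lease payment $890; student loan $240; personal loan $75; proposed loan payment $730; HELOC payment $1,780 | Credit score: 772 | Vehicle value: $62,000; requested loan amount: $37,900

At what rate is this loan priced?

5%

Credit score 772 ≥ 659; Total monthly debts = (890 + 240 + 75 + 730 + 1,780) = 3,715. DTI: 3,715 ÷ 10,900 = 34.1%, within the 36% cap
Loan-to-value = 37,900/62,000 = 61.1% — pass (100% max)
Credit 772 → row 740+; LTV 61.1% → column ≤62%. Grid cell → 5%.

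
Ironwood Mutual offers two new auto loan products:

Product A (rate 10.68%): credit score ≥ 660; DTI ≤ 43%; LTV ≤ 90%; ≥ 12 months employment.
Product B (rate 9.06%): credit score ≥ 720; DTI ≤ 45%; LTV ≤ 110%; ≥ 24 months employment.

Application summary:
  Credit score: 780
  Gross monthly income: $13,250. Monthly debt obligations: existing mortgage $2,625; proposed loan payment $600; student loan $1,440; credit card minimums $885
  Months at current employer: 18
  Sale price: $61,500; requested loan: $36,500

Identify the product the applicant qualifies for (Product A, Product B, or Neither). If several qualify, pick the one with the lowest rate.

Total debts = (2,625 + 600 + 1,440 + 885) = 5,550; DTI = 5,550/13,250 = 41.9%.
LTV = 36,500/61,500 = 59.3%.
Product A: score 780 ≥ 660; DTI 41.9% ≤ 43%; LTV 59.3% ≤ 90%; employment 18 ≥ 12 mo → qualifies.
Product B: score 780 ≥ 720; DTI 41.9% ≤ 45%; LTV 59.3% ≤ 110%; employment 18 < 24 mo → does not qualify.

Product A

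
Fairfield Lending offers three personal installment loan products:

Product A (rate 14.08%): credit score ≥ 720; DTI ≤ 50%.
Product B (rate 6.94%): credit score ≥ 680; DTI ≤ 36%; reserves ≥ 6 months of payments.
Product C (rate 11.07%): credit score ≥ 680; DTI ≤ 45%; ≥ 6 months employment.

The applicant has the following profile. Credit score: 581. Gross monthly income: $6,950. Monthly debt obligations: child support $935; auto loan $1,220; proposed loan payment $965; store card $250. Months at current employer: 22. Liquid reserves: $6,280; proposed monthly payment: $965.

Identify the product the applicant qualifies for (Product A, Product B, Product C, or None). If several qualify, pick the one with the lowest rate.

Total debts = (935 + 1,220 + 965 + 250) = 3,370; DTI = 3,370/6,950 = 48.5%.
Reserves = 6,280/965 = 6.5 months.
Product A: score 581 < 720; DTI 48.5% ≤ 50% → does not qualify.
Product B: score 581 < 680; DTI 48.5% > 36%; reserves 6.5 ≥ 6 mo → does not qualify.
Product C: score 581 < 680; DTI 48.5% > 45%; employment 22 ≥ 6 mo → does not qualify.

None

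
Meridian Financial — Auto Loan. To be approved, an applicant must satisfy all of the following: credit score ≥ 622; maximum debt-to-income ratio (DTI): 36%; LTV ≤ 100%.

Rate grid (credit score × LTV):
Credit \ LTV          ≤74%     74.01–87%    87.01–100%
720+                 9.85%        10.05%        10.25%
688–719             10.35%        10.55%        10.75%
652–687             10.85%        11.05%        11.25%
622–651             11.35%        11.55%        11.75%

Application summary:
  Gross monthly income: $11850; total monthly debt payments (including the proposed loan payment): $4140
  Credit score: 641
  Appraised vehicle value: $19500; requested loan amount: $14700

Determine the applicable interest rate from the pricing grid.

11.55%

Credit score 641 ≥ 622; Debt-to-income = 4,140/11,850 = 34.9% — meets 36% limit
LTV: 14,700 ÷ 19,500 = 75.4%, within 100% cap
Credit 641 → row 622–651; LTV 75.4% → column 74.01–87%. Grid cell → 11.55%.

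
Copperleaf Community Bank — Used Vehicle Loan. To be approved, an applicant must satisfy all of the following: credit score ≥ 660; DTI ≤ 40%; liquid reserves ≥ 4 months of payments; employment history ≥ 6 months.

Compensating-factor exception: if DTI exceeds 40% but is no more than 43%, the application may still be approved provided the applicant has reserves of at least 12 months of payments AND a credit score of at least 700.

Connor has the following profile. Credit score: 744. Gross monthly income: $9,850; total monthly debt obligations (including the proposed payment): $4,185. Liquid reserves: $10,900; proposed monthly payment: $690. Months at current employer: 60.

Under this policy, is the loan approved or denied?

Approved

Credit score 744 ≥ 660 (meets base)
DTI: 4,185 ÷ 9,850 = 42.5%, over the 40% base limit.
Reserves = 10,900/690 = 15.8 months ≥ 4
Employment 60 ≥ 6 months
42.5% falls in the override range (40%–43%), so the compensating-factor test applies.
Reserves 15.8 ≥ 12 months; credit score 744 ≥ 700.
Both compensating conditions met → exception applies.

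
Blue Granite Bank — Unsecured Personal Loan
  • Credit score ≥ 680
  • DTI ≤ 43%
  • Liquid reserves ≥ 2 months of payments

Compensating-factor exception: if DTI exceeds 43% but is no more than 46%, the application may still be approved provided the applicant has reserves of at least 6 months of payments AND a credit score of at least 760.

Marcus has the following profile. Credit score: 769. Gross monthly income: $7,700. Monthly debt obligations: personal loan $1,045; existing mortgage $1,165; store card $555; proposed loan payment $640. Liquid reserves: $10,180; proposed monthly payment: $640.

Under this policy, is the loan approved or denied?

Credit score 769 ≥ 680 (meets base)
Total debts = (1,045 + 1,165 + 555 + 640) = 3,405. DTI: 3,405 ÷ 7,700 = 44.2%, over the 43% base limit.
Reserves: 10,180 ÷ 640 = 15.9 months (meets 2-month minimum)
DTI 44.2% is within the 43%–46% exception band; checking compensating factors.
Reserves 15.9 ≥ 6 months; credit score 769 ≥ 760.
Both compensating conditions met → exception applies.

Approved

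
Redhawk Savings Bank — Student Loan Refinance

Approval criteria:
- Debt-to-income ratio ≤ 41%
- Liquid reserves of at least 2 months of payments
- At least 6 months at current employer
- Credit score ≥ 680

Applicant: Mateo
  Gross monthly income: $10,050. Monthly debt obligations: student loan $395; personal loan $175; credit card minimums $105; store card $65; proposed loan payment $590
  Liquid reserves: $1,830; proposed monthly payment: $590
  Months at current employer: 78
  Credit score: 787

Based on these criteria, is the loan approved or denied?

Approved

Total monthly debts = (395 + 175 + 105 + 65 + 590) = 1,330. DTI = 1,330/10,050 = 13.2% ≤ 41%
Reserves: 1,830 ÷ 590 = 3.1 months (meets 2-month minimum)
Employment 78 ≥ 6 months
Credit score 787 ≥ 680 (meets)
All criteria satisfied.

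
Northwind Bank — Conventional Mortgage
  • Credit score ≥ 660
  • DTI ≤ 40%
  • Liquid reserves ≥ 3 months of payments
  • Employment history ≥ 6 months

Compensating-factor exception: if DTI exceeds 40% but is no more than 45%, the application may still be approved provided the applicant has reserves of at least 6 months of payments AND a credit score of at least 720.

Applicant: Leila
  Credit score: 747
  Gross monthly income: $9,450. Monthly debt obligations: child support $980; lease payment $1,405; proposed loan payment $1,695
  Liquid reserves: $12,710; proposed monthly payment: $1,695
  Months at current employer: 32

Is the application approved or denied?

Credit score 747 ≥ 660 (meets base)
Total debts = (980 + 1,405 + 1,695) = 4,080. DTI: 4,080 ÷ 9,450 = 43.2%, over the 40% base limit.
Liquid reserves cover 12,710/1,695 = 7.5 months — ≥ 3 required
Employment 32 ≥ 6 months
43.2% falls in the override range (40%–45%), so the compensating-factor test applies.
Override check — reserves: 7.5 mo (ok); score: 747 (ok).
Both compensating conditions met → exception applies.

Approved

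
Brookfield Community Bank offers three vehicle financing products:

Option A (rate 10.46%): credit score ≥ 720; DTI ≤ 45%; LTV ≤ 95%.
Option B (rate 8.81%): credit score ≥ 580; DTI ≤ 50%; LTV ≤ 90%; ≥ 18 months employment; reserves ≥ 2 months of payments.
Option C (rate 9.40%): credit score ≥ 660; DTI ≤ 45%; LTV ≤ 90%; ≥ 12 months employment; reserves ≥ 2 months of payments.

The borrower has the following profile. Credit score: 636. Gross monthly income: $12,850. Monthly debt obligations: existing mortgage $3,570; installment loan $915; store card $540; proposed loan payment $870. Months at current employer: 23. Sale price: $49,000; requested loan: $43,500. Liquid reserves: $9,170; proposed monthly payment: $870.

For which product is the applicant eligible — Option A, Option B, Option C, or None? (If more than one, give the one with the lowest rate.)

Option B

Total debts = (3,570 + 915 + 540 + 870) = 5,895; DTI = 5,895/12,850 = 45.9%.
LTV = 43,500/49,000 = 88.8%.
Reserves = 9,170/870 = 10.5 months.
Option A: score 636 < 720; DTI 45.9% > 45%; LTV 88.8% ≤ 95% → does not qualify.
Option B: score 636 ≥ 580; DTI 45.9% ≤ 50%; LTV 88.8% ≤ 90%; employment 23 ≥ 18 mo; reserves 10.5 ≥ 2 mo → qualifies.
Option C: score 636 < 660; DTI 45.9% > 45%; LTV 88.8% ≤ 90%; employment 23 ≥ 12 mo; reserves 10.5 ≥ 2 mo → does not qualify.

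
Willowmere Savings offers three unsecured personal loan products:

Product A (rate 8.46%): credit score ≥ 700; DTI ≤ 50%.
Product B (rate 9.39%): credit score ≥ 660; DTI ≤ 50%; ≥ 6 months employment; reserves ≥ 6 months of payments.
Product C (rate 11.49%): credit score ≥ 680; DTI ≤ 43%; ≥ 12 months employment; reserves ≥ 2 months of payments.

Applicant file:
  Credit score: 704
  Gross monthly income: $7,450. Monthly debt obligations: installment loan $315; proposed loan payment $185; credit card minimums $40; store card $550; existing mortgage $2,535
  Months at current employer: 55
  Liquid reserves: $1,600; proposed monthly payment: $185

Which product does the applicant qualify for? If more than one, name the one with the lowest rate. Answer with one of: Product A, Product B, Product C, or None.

Product A

Total debts = (315 + 185 + 40 + 550 + 2,535) = 3,625; DTI = 3,625/7,450 = 48.7%.
Reserves = 1,600/185 = 8.6 months.
Product A: score 704 ≥ 700; DTI 48.7% ≤ 50% → qualifies.
Product B: score 704 ≥ 660; DTI 48.7% ≤ 50%; employment 55 ≥ 6 mo; reserves 8.6 ≥ 6 mo → qualifies.
Product C: score 704 ≥ 680; DTI 48.7% > 43%; employment 55 ≥ 12 mo; reserves 8.6 ≥ 2 mo → does not qualify.
Qualifying: Product A, Product B. Lowest rate is 8.46% → Product A.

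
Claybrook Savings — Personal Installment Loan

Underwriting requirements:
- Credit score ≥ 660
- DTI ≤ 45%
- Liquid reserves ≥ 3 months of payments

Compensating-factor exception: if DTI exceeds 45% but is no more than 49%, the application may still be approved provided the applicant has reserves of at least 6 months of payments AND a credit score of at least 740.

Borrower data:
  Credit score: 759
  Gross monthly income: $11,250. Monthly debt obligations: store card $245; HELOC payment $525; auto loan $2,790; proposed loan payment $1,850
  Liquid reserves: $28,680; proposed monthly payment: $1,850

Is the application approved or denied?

Credit score 759 ≥ 660 (meets base)
Total debts = (245 + 525 + 2,790 + 1,850) = 5,410. DTI = 5,410/11,250 = 48.1% > 45% — standard DTI limit exceeded.
Liquid reserves cover 28,680/1,850 = 15.5 months — ≥ 3 required
DTI 48.1% is within the 45%–49% exception band; checking compensating factors.
Reserves 15.5 ≥ 6 months; credit score 759 ≥ 740.
Both compensating conditions met → exception applies.

Approved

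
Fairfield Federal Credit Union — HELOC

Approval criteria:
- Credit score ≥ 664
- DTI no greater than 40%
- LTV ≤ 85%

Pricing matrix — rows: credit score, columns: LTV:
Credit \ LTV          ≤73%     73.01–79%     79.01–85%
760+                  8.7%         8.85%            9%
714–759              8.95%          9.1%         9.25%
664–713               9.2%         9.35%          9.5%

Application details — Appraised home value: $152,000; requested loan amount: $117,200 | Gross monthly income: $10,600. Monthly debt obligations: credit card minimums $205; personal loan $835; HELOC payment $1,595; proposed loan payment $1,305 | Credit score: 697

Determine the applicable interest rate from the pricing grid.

9.35%

Credit score 697 ≥ 664; Total monthly debts = (205 + 835 + 1,595 + 1,305) = 3,940. DTI = 3,940/10,600 = 37.2% ≤ 40%
LTV: 117,200 ÷ 152,000 = 77.1%, within 85% cap
Row: 697 falls in 664–713. Column: 77.1% falls in 73.01–79%. Rate = 9.35%.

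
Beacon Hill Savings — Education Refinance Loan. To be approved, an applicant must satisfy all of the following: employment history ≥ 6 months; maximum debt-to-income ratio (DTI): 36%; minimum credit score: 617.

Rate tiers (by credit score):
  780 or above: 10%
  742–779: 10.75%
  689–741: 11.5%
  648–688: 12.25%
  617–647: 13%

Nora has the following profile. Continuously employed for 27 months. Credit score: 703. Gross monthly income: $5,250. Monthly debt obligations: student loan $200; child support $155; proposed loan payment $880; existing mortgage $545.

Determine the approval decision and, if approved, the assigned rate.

Credit score 703 ≥ 617 (meets minimum)
Total monthly debts = (200 + 155 + 880 + 545) = 1,780. DTI = 1,780/5,250 = 33.9% ≤ 36%
Employment 27 ≥ 6 months
All requirements met. Score 703 falls in the 689–741 tier → 11.5%.

Approved at 11.5%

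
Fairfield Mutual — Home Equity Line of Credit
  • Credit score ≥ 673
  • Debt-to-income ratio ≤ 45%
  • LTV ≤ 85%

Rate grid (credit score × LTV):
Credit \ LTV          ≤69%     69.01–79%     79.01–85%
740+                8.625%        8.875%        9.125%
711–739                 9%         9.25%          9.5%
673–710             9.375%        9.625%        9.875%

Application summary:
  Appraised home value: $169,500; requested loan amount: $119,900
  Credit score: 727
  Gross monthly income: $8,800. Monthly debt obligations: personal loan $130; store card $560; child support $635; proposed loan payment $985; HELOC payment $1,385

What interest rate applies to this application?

Credit score 727 ≥ 673; Total monthly debts = (130 + 560 + 635 + 985 + 1,385) = 3,695. DTI: 3,695 ÷ 8,800 = 42%, within the 45% cap
Loan-to-value = 119,900/169,500 = 70.7% — pass (85% max)
Row: 727 falls in 711–739. Column: 70.7% falls in 69.01–79%. Rate = 9.25%.

9.25%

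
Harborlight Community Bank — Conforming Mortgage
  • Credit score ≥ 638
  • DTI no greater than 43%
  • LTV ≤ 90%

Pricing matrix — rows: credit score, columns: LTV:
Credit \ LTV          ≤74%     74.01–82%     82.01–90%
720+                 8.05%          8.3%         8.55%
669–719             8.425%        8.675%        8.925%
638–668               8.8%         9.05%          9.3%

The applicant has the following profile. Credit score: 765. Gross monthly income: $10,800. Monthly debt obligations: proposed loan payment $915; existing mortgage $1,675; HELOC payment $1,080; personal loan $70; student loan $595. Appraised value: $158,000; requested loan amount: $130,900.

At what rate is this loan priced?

8.55%

Credit score 765 ≥ 638; Total monthly debts = (915 + 1,675 + 1,080 + 70 + 595) = 4,335. DTI: 4,335 ÷ 10,800 = 40.1%, within the 43% cap
LTV = 130,900/158,000 = 82.8% ≤ 90%
Score 765 is in the 720+ band; LTV 82.8% is in the 82.01–90% band → 8.55%.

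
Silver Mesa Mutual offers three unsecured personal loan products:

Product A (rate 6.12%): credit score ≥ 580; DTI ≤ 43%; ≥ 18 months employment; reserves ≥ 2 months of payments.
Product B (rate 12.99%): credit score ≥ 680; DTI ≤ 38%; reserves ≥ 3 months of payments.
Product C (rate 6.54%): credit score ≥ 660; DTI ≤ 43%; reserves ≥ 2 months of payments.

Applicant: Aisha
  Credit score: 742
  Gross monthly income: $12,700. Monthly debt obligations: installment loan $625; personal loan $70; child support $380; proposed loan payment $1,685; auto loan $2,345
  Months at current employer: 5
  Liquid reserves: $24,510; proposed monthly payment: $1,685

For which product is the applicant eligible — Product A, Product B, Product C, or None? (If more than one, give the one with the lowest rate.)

Product C

Total debts = (625 + 70 + 380 + 1,685 + 2,345) = 5,105; DTI = 5,105/12,700 = 40.2%.
Reserves = 24,510/1,685 = 14.5 months.
Product A: score 742 ≥ 580; DTI 40.2% ≤ 43%; employment 5 < 18 mo; reserves 14.5 ≥ 2 mo → does not qualify.
Product B: score 742 ≥ 680; DTI 40.2% > 38%; reserves 14.5 ≥ 3 mo → does not qualify.
Product C: score 742 ≥ 660; DTI 40.2% ≤ 43%; reserves 14.5 ≥ 2 mo → qualifies.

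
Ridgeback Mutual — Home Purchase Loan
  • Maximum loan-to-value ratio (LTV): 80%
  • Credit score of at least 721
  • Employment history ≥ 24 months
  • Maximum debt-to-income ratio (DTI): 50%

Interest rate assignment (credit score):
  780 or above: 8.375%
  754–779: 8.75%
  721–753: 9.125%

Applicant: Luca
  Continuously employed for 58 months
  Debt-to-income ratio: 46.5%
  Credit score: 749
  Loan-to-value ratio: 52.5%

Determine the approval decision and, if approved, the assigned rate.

Credit score 749 ≥ 721 (meets minimum)
DTI 46.5% ≤ 50%
Employment 58 ≥ 24 months
LTV 52.5% ≤ 80%
All requirements met. Score 749 falls in the 721–753 tier → 9.125%.

Approved at 9.125%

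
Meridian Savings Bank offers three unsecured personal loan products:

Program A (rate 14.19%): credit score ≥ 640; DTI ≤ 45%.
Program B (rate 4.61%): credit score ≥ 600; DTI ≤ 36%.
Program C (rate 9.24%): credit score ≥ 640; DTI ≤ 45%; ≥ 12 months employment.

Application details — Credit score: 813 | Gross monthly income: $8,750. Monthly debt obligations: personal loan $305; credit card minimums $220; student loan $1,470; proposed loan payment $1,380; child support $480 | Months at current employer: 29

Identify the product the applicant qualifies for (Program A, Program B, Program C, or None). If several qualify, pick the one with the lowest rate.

Total debts = (305 + 220 + 1,470 + 1,380 + 480) = 3,855; DTI = 3,855/8,750 = 44.1%.
Program A: score 813 ≥ 640; DTI 44.1% ≤ 45% → qualifies.
Program B: score 813 ≥ 600; DTI 44.1% > 36% → does not qualify.
Program C: score 813 ≥ 640; DTI 44.1% ≤ 45%; employment 29 ≥ 12 mo → qualifies.
Qualifying: Program A, Program C. Lowest rate is 9.24% → Program C.

Program C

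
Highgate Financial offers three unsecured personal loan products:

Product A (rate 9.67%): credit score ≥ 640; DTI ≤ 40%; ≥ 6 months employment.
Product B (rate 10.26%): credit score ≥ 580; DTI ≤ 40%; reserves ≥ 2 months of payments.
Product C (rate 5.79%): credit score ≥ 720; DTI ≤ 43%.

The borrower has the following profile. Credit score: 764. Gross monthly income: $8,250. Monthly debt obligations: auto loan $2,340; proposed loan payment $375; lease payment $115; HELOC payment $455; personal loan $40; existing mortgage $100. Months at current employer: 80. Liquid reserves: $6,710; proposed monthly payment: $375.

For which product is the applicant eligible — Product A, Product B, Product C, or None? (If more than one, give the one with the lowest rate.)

Total debts = (2,340 + 375 + 115 + 455 + 40 + 100) = 3,425; DTI = 3,425/8,250 = 41.5%.
Reserves = 6,710/375 = 17.9 months.
Product A: score 764 ≥ 640; DTI 41.5% > 40%; employment 80 ≥ 6 mo → does not qualify.
Product B: score 764 ≥ 580; DTI 41.5% > 40%; reserves 17.9 ≥ 2 mo → does not qualify.
Product C: score 764 ≥ 720; DTI 41.5% ≤ 43% → qualifies.

Product C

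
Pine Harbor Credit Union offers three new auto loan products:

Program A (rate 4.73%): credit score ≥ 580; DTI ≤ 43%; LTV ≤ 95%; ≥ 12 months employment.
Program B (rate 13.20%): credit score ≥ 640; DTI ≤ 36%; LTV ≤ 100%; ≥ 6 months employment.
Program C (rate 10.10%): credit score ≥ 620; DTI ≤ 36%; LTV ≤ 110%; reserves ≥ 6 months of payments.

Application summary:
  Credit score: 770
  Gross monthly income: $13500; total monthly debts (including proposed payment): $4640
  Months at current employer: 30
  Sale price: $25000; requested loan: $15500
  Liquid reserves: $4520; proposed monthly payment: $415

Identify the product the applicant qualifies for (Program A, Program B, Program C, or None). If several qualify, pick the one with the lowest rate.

Program A

DTI = 4,640/13,500 = 34.4%.
LTV = 15,500/25,000 = 62%.
Reserves = 4,520/415 = 10.9 months.
Program A: score 770 ≥ 580; DTI 34.4% ≤ 43%; LTV 62% ≤ 95%; employment 30 ≥ 12 mo → qualifies.
Program B: score 770 ≥ 640; DTI 34.4% ≤ 36%; LTV 62% ≤ 100%; employment 30 ≥ 6 mo → qualifies.
Program C: score 770 ≥ 620; DTI 34.4% ≤ 36%; LTV 62% ≤ 110%; reserves 10.9 ≥ 6 mo → qualifies.
Qualifying: Program A, Program B, Program C. Lowest rate is 4.73% → Program A.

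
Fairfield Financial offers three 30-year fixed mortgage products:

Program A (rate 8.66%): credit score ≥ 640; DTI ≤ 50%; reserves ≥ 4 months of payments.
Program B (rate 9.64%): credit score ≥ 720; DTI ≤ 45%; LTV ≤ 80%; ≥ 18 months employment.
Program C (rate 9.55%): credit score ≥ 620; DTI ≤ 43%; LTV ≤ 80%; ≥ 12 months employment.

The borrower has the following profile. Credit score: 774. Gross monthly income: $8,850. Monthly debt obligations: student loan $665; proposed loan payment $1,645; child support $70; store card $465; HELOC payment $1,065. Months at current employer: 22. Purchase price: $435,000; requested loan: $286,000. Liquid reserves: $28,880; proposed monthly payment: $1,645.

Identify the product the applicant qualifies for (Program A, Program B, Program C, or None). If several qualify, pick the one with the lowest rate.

Total debts = (665 + 1,645 + 70 + 465 + 1,065) = 3,910; DTI = 3,910/8,850 = 44.2%.
LTV = 286,000/435,000 = 65.7%.
Reserves = 28,880/1,645 = 17.6 months.
Program A: score 774 ≥ 640; DTI 44.2% ≤ 50%; reserves 17.6 ≥ 4 mo → qualifies.
Program B: score 774 ≥ 720; DTI 44.2% ≤ 45%; LTV 65.7% ≤ 80%; employment 22 ≥ 18 mo → qualifies.
Program C: score 774 ≥ 620; DTI 44.2% > 43%; LTV 65.7% ≤ 80%; employment 22 ≥ 12 mo → does not qualify.
Qualifying: Program A, Program B. Lowest rate is 8.66% → Program A.

Program A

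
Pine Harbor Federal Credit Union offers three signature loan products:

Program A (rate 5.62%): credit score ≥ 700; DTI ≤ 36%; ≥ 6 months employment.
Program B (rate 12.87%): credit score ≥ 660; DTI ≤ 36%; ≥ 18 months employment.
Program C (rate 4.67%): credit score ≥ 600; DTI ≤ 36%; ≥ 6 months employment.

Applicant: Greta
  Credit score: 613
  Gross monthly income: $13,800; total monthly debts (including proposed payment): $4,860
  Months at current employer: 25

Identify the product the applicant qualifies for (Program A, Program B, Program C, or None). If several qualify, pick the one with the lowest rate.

Program C

DTI = 4,860/13,800 = 35.2%.
Program A: score 613 < 700; DTI 35.2% ≤ 36%; employment 25 ≥ 6 mo → does not qualify.
Program B: score 613 < 660; DTI 35.2% ≤ 36%; employment 25 ≥ 18 mo → does not qualify.
Program C: score 613 ≥ 600; DTI 35.2% ≤ 36%; employment 25 ≥ 6 mo → qualifies.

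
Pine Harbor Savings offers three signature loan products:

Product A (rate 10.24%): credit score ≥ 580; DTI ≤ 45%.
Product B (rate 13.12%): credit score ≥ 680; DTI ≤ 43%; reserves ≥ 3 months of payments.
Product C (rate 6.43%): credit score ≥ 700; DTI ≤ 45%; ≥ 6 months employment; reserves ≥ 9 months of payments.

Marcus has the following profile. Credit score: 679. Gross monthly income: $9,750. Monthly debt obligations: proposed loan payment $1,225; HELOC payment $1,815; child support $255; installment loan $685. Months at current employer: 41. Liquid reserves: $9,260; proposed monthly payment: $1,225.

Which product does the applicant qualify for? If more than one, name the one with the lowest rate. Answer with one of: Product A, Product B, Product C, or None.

Product A

Total debts = (1,225 + 1,815 + 255 + 685) = 3,980; DTI = 3,980/9,750 = 40.8%.
Reserves = 9,260/1,225 = 7.6 months.
Product A: score 679 ≥ 580; DTI 40.8% ≤ 45% → qualifies.
Product B: score 679 < 680; DTI 40.8% ≤ 43%; reserves 7.6 ≥ 3 mo → does not qualify.
Product C: score 679 < 700; DTI 40.8% ≤ 45%; employment 41 ≥ 6 mo; reserves 7.6 < 9 mo → does not qualify.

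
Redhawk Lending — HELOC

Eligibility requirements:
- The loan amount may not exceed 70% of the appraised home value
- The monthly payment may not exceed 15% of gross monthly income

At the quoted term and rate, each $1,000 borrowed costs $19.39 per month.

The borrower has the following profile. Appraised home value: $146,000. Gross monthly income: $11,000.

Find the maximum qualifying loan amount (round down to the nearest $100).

Payment cap: 15% × $11,000 = $1,650/month.
At $19.39 per $1,000, that supports 1,650/19.39 × 1,000 ≈ $85,095 → $85,000.
LTV cap: 70% × $146,000 = $102,200 → $102,200.
Binding constraint: payment-to-income.

$85,000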